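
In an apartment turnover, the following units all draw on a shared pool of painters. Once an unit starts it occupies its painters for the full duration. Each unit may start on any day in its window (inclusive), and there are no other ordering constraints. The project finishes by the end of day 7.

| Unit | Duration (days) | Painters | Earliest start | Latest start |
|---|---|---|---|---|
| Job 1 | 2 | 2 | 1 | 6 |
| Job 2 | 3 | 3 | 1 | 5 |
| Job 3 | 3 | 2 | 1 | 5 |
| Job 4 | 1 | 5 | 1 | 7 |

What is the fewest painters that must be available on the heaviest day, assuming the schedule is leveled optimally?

Early-start (Job 1@1, Job 2@1, Job 3@1, Job 4@1) gives peak 12: d1:12  d2:7  d3:5  d4:0  d5:0  d6:0  d7:0.
Shift Job 3→3, Job 4→6.
Schedule Job 1@1, Job 2@1, Job 3@3, Job 4@6: d1:5  d2:5  d3:5  d4:2  d5:2  d6:5  d7:0 — peak 5.

5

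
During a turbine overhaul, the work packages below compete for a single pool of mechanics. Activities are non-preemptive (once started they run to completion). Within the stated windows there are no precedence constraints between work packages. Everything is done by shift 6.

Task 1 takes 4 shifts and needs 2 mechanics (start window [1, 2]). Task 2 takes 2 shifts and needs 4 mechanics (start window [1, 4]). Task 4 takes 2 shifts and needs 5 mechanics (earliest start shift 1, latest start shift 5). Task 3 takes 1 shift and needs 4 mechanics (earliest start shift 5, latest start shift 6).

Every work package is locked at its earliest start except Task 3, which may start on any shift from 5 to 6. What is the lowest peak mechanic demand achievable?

Task 3@5: s1:11  s2:11  s3:2  s4:2  s5:4  s6:0 → peak 11
Task 3@6: s1:11  s2:11  s3:2  s4:2  s5:0  s6:4 → peak 11
Best is Task 3@5, peak 11.

11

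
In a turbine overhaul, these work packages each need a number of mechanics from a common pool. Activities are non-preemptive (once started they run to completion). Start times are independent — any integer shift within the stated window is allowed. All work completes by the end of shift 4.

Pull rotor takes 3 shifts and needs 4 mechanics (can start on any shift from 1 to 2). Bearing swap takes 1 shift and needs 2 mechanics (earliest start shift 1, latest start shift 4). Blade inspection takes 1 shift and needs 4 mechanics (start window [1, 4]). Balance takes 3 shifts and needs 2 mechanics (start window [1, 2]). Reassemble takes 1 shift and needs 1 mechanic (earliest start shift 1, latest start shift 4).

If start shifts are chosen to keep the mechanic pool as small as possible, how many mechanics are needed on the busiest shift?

Early-start (Pull rotor@1, Bearing swap@1, Blade inspection@1, Balance@1, Reassemble@1) gives peak 13: s1:13  s2:6  s3:6  s4:0.
Shift Blade inspection→4, Balance→2.
Schedule Pull rotor@1, Bearing swap@1, Blade inspection@4, Balance@2, Reassemble@1: s1:7  s2:6  s3:6  s4:6 — peak 7.
Total mechanic-shifts = 25 over 4 shifts ⇒ peak ≥ ⌈25/4⌉ = 7, so 7 is optimal.

7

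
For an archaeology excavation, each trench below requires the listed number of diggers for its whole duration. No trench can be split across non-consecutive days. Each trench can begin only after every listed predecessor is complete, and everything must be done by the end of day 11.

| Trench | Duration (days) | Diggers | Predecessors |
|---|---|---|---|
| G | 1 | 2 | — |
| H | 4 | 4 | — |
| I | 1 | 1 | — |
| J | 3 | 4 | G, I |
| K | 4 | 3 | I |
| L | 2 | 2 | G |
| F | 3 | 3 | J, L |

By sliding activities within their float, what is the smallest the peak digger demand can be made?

Early-start (G@1, H@1, I@1, J@2, K@2, L@2, F@5) gives peak 13: d1:7  d2:13  d3:13  d4:11  d5:6  d6:3  d7:3  d8:0  d9:0  d10:0  d11:0.
Shift I→2, J→5, K→8, L→3, F→8.
Schedule G@1, H@1, I@2, J@5, K@8, L@3, F@8: d1:6  d2:5  d3:6  d4:6  d5:4  d6:4  d7:4  d8:6  d9:6  d10:6  d11:3 — peak 6.
Total digger-days = 56 over 11 days ⇒ peak ≥ ⌈56/11⌉ = 6, so 6 is optimal.

6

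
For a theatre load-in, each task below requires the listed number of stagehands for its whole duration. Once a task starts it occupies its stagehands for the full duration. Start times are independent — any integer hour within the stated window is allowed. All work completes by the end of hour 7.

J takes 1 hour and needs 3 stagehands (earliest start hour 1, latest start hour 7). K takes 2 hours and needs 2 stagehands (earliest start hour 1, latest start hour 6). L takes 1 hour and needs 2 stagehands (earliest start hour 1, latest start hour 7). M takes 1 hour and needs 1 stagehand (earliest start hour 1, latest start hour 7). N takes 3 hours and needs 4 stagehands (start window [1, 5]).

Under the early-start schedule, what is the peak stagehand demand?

Early-start schedule: J@1, K@1, L@1, M@1, N@1.
Load per hour: hour 1: 12, hour 2: 6, hour 3: 4, hour 4: 0, hour 5: 0, hour 6: 0, hour 7: 0.
Peak is 12.

12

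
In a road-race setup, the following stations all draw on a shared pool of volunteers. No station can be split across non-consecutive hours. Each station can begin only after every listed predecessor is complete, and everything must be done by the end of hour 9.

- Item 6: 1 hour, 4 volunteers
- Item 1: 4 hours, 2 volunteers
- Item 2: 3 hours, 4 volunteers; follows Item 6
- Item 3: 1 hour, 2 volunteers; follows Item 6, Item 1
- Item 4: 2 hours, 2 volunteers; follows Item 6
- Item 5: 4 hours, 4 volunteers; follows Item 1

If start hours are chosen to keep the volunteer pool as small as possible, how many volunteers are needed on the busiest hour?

6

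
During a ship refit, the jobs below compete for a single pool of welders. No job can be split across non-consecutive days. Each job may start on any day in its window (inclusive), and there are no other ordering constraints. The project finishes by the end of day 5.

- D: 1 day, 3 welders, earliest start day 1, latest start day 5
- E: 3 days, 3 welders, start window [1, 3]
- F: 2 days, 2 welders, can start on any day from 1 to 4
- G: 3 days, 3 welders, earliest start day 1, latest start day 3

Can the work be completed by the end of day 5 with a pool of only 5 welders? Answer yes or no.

The minimum achievable peak is 6; 5 < 6, so no feasible schedule stays within the cap.

no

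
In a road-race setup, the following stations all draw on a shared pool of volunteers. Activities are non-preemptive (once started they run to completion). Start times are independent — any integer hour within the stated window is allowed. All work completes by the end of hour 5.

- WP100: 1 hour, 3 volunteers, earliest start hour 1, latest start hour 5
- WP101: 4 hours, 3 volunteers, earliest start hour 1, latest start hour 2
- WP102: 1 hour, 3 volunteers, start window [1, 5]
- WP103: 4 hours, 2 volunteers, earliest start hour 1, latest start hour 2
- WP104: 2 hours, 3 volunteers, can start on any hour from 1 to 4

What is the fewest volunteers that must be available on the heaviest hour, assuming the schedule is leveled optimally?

Early-start (WP100@1, WP101@1, WP102@1, WP103@1, WP104@1) gives peak 14: h1:14  h2:8  h3:5  h4:5  h5:0.
Shift WP102→2, WP104→3.
Schedule WP100@1, WP101@1, WP102@2, WP103@1, WP104@3: h1:8  h2:8  h3:8  h4:8  h5:0 — peak 8.

8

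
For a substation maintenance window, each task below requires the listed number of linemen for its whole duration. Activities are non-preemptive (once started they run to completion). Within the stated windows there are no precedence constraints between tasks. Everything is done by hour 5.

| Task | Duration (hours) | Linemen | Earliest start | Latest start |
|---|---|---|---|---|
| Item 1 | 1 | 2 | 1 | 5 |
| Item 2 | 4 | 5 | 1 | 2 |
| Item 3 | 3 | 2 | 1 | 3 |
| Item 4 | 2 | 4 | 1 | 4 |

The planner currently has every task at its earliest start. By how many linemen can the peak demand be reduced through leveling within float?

Early-start peak: h1:13  h2:11  h3:7  h4:5  h5:0 ⇒ 13.
Leveled (Item 1@1, Item 2@1, Item 3@1, Item 4@4): h1:9  h2:7  h3:7  h4:9  h5:4 ⇒ 9.
Reduction 13 − 9 = 4.

4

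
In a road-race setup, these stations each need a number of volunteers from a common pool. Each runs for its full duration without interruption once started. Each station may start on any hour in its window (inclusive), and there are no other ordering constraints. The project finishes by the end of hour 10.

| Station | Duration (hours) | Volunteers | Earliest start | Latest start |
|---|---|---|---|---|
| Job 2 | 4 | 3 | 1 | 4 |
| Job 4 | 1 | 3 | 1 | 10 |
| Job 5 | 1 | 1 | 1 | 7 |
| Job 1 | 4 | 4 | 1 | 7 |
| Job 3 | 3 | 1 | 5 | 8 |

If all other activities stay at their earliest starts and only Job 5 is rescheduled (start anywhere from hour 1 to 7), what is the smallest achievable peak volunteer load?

Job 5@1: h1:11  h2:7  h3:7  h4:7  h5:1  h6:1  h7:1  h8:0  h9:0  h10:0 → peak 11
Job 5@2: h1:10  h2:8  h3:7  h4:7  h5:1  h6:1  h7:1  h8:0  h9:0  h10:0 → peak 10
Job 5@3: h1:10  h2:7  h3:8  h4:7  h5:1  h6:1  h7:1  h8:0  h9:0  h10:0 → peak 10
Job 5@4: h1:10  h2:7  h3:7  h4:8  h5:1  h6:1  h7:1  h8:0  h9:0  h10:0 → peak 10
Job 5@5: h1:10  h2:7  h3:7  h4:7  h5:2  h6:1  h7:1  h8:0  h9:0  h10:0 → peak 10
Job 5@6: h1:10  h2:7  h3:7  h4:7  h5:1  h6:2  h7:1  h8:0  h9:0  h10:0 → peak 10
Job 5@7: h1:10  h2:7  h3:7  h4:7  h5:1  h6:1  h7:2  h8:0  h9:0  h10:0 → peak 10
Best is Job 5@2, peak 10.

10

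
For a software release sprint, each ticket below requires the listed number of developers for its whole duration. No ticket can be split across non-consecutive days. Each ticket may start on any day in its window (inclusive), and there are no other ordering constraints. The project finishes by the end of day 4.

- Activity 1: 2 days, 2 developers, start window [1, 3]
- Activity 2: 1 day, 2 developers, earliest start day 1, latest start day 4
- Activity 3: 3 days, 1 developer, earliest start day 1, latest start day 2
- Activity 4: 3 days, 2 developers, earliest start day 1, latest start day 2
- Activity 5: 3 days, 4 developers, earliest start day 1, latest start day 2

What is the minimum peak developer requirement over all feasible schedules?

9

Early-start (Activity 1@1, Activity 2@1, Activity 3@1, Activity 4@1, Activity 5@1) gives peak 11: d1:11  d2:9  d3:7  d4:0.
Shift Activity 5→2.
Schedule Activity 1@1, Activity 2@1, Activity 3@1, Activity 4@1, Activity 5@2: d1:7  d2:9  d3:7  d4:4 — peak 9.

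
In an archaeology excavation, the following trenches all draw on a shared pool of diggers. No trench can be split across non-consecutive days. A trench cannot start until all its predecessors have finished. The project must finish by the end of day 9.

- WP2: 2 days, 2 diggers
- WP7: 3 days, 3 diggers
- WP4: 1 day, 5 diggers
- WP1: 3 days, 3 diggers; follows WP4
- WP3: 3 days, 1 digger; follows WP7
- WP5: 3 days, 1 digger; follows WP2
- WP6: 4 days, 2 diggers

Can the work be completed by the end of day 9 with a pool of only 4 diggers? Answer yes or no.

no

Total digger-days = 41; over 9 days the average is 41/9 > 4, so some day must exceed 4.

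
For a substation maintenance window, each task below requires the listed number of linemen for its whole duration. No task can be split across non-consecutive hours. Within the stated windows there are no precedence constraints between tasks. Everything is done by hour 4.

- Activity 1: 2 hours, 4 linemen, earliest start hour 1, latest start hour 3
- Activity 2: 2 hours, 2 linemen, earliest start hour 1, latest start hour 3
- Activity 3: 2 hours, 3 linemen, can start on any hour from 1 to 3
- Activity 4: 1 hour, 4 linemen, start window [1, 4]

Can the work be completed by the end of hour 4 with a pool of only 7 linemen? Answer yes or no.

yes

Schedule Activity 1@1, Activity 2@1, Activity 3@3, Activity 4@3: h1:6  h2:6  h3:7  h4:3 — peak 7 ≤ 7.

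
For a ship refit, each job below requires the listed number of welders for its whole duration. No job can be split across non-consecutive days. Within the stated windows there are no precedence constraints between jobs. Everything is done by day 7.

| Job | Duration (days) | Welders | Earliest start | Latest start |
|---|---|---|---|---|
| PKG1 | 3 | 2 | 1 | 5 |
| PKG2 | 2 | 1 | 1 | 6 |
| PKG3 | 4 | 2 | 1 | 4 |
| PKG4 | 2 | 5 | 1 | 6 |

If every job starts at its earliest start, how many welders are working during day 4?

2

At early start, day 4 has: PKG3.
Demand: 2 = 2.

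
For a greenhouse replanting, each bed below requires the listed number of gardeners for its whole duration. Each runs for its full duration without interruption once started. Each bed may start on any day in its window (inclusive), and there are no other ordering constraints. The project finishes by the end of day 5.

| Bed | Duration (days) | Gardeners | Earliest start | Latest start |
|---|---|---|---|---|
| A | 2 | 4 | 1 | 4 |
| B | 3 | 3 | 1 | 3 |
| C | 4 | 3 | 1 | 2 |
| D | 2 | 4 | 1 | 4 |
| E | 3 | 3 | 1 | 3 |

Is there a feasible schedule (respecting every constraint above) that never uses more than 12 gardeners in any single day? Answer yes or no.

yes

Schedule A@1, B@1, C@1, D@4, E@3: d1:10  d2:10  d3:9  d4:10  d5:7 — peak 10 ≤ 12.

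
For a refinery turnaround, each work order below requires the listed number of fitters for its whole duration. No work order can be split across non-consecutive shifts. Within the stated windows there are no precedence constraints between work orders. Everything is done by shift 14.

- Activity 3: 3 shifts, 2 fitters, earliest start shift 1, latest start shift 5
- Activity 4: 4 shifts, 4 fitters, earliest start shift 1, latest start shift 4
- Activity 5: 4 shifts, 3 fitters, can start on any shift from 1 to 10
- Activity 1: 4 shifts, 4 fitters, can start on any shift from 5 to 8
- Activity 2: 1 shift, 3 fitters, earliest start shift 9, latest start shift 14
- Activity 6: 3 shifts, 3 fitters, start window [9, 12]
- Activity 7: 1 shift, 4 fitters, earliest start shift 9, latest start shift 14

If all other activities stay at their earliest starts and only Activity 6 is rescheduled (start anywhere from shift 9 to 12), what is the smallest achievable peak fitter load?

9

Activity 6@9: s1:9  s2:9  s3:9  s4:7  s5:4  s6:4  s7:4  s8:4  s9:10  s10:3  s11:3  s12:0  s13:0  s14:0 → peak 10
Activity 6@10: s1:9  s2:9  s3:9  s4:7  s5:4  s6:4  s7:4  s8:4  s9:7  s10:3  s11:3  s12:3  s13:0  s14:0 → peak 9
Activity 6@11: s1:9  s2:9  s3:9  s4:7  s5:4  s6:4  s7:4  s8:4  s9:7  s10:0  s11:3  s12:3  s13:3  s14:0 → peak 9
Activity 6@12: s1:9  s2:9  s3:9  s4:7  s5:4  s6:4  s7:4  s8:4  s9:7  s10:0  s11:0  s12:3  s13:3  s14:3 → peak 9
Best is Activity 6@10, peak 9.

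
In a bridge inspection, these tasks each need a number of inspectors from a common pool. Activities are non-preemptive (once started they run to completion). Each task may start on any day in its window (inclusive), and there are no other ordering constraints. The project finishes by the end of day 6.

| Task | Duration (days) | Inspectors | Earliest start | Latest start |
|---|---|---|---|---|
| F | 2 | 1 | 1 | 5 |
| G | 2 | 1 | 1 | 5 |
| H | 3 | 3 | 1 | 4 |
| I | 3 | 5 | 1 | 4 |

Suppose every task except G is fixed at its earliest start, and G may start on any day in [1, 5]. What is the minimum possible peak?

9

G@1: d1:10  d2:10  d3:8  d4:0  d5:0  d6:0 → peak 10
G@2: d1:9  d2:10  d3:9  d4:0  d5:0  d6:0 → peak 10
G@3: d1:9  d2:9  d3:9  d4:1  d5:0  d6:0 → peak 9
G@4: d1:9  d2:9  d3:8  d4:1  d5:1  d6:0 → peak 9
G@5: d1:9  d2:9  d3:8  d4:0  d5:1  d6:1 → peak 9
Best is G@3, peak 9.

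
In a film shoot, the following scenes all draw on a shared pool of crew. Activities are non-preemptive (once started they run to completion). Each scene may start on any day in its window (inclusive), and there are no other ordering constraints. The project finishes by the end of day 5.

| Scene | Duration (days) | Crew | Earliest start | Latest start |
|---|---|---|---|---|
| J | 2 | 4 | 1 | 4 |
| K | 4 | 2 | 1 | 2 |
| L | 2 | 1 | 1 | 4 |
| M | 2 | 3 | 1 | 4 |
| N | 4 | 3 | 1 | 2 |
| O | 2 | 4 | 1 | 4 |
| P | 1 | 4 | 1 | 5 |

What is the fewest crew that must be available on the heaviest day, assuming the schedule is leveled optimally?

Early-start (J@1, K@1, L@1, M@1, N@1, O@1, P@1) gives peak 21: d1:21  d2:17  d3:5  d4:5  d5:0.
Shift M→3, O→3, P→5.
Schedule J@1, K@1, L@1, M@3, N@1, O@3, P@5: d1:10  d2:10  d3:12  d4:12  d5:4 — peak 12.

12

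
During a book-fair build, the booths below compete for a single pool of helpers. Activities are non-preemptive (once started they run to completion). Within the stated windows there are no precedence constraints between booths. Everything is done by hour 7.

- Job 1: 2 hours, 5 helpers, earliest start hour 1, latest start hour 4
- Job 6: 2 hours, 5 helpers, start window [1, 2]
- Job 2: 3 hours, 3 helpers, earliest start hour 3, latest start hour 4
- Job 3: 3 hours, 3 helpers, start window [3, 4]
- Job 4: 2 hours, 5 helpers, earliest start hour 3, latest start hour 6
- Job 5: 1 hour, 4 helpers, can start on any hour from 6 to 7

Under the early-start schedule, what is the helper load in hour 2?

At early start, hour 2 has: Job 1, Job 6.
Demand: 5 + 5 = 10.

10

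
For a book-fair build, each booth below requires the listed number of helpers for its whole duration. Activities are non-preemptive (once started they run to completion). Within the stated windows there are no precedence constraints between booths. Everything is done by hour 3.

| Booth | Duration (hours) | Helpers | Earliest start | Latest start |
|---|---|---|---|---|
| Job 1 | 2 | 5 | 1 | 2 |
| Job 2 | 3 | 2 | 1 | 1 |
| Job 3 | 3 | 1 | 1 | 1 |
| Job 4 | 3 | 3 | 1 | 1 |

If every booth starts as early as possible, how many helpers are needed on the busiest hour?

11

Early-start schedule: Job 1@1, Job 2@1, Job 3@1, Job 4@1.
Load per hour: hour 1: 11, hour 2: 11, hour 3: 6.
Peak is 11.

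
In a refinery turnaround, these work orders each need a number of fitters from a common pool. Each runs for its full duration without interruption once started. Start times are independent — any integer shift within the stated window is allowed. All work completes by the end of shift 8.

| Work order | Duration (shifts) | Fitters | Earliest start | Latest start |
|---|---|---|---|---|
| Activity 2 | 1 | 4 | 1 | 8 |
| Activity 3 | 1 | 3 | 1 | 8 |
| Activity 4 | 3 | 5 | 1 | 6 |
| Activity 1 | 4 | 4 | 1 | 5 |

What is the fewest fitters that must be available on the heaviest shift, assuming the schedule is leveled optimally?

Early-start (Activity 2@1, Activity 3@1, Activity 4@1, Activity 1@1) gives peak 16: s1:16  s2:9  s3:9  s4:4  s5:0  s6:0  s7:0  s8:0.
Shift Activity 4→2, Activity 1→5.
Schedule Activity 2@1, Activity 3@1, Activity 4@2, Activity 1@5: s1:7  s2:5  s3:5  s4:5  s5:4  s6:4  s7:4  s8:4 — peak 7.

7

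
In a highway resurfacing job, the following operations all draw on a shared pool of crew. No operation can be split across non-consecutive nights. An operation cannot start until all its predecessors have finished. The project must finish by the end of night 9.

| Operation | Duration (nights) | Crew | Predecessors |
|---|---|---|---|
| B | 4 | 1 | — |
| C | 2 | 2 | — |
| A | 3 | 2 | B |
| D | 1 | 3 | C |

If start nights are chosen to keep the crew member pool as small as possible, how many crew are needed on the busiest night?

Early-start (B@1, C@1, A@5, D@3) gives peak 4: n1:3  n2:3  n3:4  n4:1  n5:2  n6:2  n7:2  n8:0  n9:0.
Shift D→8.
Schedule B@1, C@1, A@5, D@8: n1:3  n2:3  n3:1  n4:1  n5:2  n6:2  n7:2  n8:3  n9:0 — peak 3.

3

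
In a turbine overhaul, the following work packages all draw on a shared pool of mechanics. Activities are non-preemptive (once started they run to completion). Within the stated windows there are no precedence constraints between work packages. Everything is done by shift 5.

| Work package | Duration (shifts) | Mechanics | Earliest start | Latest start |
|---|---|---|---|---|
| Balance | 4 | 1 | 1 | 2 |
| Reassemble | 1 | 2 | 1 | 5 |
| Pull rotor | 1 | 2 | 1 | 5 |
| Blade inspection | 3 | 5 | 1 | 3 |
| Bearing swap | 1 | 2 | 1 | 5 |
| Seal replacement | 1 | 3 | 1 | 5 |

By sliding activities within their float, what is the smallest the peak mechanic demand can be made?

6

Early-start (Balance@1, Reassemble@1, Pull rotor@1, Blade inspection@1, Bearing swap@1, Seal replacement@1) gives peak 15: s1:15  s2:6  s3:6  s4:1  s5:0.
Shift Blade inspection→2, Bearing swap→5, Seal replacement→5.
Schedule Balance@1, Reassemble@1, Pull rotor@1, Blade inspection@2, Bearing swap@5, Seal replacement@5: s1:5  s2:6  s3:6  s4:6  s5:5 — peak 6.
Total mechanic-shifts = 28 over 5 shifts ⇒ peak ≥ ⌈28/5⌉ = 6, so 6 is optimal.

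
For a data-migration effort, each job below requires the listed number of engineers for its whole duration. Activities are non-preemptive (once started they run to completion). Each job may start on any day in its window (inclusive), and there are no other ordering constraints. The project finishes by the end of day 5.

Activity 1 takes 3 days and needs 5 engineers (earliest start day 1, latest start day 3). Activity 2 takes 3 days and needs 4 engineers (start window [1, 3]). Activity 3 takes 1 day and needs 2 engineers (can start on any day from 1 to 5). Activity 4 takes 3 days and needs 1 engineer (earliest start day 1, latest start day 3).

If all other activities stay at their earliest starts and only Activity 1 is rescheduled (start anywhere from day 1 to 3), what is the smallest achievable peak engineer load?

10

Activity 1@1: d1:12  d2:10  d3:10  d4:0  d5:0 → peak 12
Activity 1@2: d1:7  d2:10  d3:10  d4:5  d5:0 → peak 10
Activity 1@3: d1:7  d2:5  d3:10  d4:5  d5:5 → peak 10
Best is Activity 1@2, peak 10.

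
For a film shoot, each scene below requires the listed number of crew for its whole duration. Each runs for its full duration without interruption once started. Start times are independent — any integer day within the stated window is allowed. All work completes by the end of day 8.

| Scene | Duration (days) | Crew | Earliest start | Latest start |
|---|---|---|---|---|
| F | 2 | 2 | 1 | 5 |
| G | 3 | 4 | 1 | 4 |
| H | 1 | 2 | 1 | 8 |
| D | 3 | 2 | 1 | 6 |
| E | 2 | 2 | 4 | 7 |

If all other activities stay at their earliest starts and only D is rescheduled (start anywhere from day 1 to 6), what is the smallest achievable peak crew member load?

D@1: d1:10  d2:8  d3:6  d4:2  d5:2  d6:0  d7:0  d8:0 → peak 10
D@2: d1:8  d2:8  d3:6  d4:4  d5:2  d6:0  d7:0  d8:0 → peak 8
D@3: d1:8  d2:6  d3:6  d4:4  d5:4  d6:0  d7:0  d8:0 → peak 8
D@4: d1:8  d2:6  d3:4  d4:4  d5:4  d6:2  d7:0  d8:0 → peak 8
D@5: d1:8  d2:6  d3:4  d4:2  d5:4  d6:2  d7:2  d8:0 → peak 8
D@6: d1:8  d2:6  d3:4  d4:2  d5:2  d6:2  d7:2  d8:2 → peak 8
Best is D@2, peak 8.

8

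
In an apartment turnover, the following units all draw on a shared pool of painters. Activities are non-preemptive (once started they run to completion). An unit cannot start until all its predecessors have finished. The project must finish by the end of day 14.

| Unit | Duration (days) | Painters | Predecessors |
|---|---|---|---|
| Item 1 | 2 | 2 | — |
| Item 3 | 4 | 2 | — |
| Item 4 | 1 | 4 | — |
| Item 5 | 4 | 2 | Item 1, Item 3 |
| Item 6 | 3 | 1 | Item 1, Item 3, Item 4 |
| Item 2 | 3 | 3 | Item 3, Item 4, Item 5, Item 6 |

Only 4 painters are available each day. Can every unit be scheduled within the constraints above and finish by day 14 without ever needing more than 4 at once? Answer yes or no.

yes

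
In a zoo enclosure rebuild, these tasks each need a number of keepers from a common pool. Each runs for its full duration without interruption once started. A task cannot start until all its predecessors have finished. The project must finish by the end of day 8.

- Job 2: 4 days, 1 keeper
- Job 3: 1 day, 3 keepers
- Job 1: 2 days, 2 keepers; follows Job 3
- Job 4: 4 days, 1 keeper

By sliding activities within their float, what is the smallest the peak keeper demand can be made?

Early-start (Job 2@1, Job 3@1, Job 1@2, Job 4@1) gives peak 5: d1:5  d2:4  d3:4  d4:2  d5:0  d6:0  d7:0  d8:0.
Shift Job 3→5, Job 1→6.
Schedule Job 2@1, Job 3@5, Job 1@6, Job 4@1: d1:2  d2:2  d3:2  d4:2  d5:3  d6:2  d7:2  d8:0 — peak 3.

3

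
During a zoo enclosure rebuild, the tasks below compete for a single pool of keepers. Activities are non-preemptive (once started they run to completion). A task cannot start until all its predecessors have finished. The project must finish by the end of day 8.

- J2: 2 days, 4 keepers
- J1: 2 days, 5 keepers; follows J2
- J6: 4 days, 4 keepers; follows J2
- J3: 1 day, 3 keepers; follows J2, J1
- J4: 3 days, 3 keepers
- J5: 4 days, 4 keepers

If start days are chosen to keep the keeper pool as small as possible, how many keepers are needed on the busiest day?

Early-start (J2@1, J1@3, J6@3, J3@5, J4@1, J5@1) gives peak 16: d1:11  d2:11  d3:16  d4:13  d5:7  d6:4  d7:0  d8:0.
Shift J6→4, J3→8, J5→5.
Schedule J2@1, J1@3, J6@4, J3@8, J4@1, J5@5: d1:7  d2:7  d3:8  d4:9  d5:8  d6:8  d7:8  d8:7 — peak 9.

9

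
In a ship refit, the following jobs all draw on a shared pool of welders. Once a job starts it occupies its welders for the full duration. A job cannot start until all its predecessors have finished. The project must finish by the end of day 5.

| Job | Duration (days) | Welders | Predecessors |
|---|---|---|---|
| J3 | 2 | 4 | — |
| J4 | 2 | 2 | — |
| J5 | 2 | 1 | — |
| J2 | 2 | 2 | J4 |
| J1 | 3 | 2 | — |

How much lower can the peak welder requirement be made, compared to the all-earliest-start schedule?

Early-start peak: d1:9  d2:9  d3:4  d4:2  d5:0 ⇒ 9.
Leveled (J3@1, J4@1, J5@3, J2@3, J1@3): d1:6  d2:6  d3:5  d4:5  d5:2 ⇒ 6.
Reduction 9 − 6 = 3.

3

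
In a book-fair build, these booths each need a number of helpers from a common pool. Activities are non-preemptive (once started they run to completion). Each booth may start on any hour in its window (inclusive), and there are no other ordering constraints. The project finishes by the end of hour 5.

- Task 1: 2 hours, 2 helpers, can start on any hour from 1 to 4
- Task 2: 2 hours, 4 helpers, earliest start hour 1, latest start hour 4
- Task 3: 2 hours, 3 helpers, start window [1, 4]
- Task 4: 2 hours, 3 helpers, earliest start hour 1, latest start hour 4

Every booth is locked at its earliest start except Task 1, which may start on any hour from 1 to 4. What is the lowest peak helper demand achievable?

Task 1@1: h1:12  h2:12  h3:0  h4:0  h5:0 → peak 12
Task 1@2: h1:10  h2:12  h3:2  h4:0  h5:0 → peak 12
Task 1@3: h1:10  h2:10  h3:2  h4:2  h5:0 → peak 10
Task 1@4: h1:10  h2:10  h3:0  h4:2  h5:2 → peak 10
Best is Task 1@3, peak 10.

10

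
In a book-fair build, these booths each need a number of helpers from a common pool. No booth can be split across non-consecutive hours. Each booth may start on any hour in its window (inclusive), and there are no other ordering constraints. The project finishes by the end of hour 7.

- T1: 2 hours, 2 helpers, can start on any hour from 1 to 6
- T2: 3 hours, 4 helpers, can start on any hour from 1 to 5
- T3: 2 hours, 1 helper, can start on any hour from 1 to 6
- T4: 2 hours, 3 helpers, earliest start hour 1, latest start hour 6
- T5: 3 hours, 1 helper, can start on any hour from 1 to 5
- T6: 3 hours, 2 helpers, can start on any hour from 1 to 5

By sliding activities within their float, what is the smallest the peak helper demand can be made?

Early-start (T1@1, T2@1, T3@1, T4@1, T5@1, T6@1) gives peak 13: h1:13  h2:13  h3:7  h4:0  h5:0  h6:0  h7:0.
Shift T2→5, T4→3, T5→4.
Schedule T1@1, T2@5, T3@1, T4@3, T5@4, T6@1: h1:5  h2:5  h3:5  h4:4  h5:5  h6:5  h7:4 — peak 5.
Total helper-hours = 33 over 7 hours ⇒ peak ≥ ⌈33/7⌉ = 5, so 5 is optimal.

5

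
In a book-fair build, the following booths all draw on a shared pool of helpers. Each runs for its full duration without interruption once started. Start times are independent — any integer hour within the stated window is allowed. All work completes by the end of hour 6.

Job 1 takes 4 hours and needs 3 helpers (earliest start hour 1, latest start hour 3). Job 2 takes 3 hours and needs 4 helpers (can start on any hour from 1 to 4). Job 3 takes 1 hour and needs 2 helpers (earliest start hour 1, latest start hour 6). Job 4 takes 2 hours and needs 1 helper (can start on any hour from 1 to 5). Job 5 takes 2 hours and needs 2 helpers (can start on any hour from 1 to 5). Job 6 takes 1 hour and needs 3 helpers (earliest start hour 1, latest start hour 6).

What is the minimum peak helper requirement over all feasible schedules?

Early-start (Job 1@1, Job 2@1, Job 3@1, Job 4@1, Job 5@1, Job 6@1) gives peak 15: h1:15  h2:10  h3:7  h4:3  h5:0  h6:0.
Shift Job 3→4, Job 4→4, Job 5→5, Job 6→5.
Schedule Job 1@1, Job 2@1, Job 3@4, Job 4@4, Job 5@5, Job 6@5: h1:7  h2:7  h3:7  h4:6  h5:6  h6:2 — peak 7.

7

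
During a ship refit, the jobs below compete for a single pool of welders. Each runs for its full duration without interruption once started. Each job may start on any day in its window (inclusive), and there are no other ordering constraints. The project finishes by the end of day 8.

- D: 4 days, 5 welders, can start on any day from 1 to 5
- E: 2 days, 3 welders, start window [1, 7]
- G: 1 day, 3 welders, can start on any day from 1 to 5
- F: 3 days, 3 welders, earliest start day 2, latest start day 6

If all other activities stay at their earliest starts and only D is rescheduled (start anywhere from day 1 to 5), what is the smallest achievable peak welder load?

6

D@1: d1:11  d2:11  d3:8  d4:8  d5:0  d6:0  d7:0  d8:0 → peak 11
D@2: d1:6  d2:11  d3:8  d4:8  d5:5  d6:0  d7:0  d8:0 → peak 11
D@3: d1:6  d2:6  d3:8  d4:8  d5:5  d6:5  d7:0  d8:0 → peak 8
D@4: d1:6  d2:6  d3:3  d4:8  d5:5  d6:5  d7:5  d8:0 → peak 8
D@5: d1:6  d2:6  d3:3  d4:3  d5:5  d6:5  d7:5  d8:5 → peak 6
Best is D@5, peak 6.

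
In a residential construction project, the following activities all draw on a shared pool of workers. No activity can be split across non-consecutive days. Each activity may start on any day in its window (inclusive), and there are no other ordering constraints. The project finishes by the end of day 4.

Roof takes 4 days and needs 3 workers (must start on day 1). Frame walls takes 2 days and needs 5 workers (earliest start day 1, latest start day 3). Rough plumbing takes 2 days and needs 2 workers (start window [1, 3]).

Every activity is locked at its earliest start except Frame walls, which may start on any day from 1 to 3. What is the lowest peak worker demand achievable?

Frame walls@1: d1:10  d2:10  d3:3  d4:3 → peak 10
Frame walls@2: d1:5  d2:10  d3:8  d4:3 → peak 10
Frame walls@3: d1:5  d2:5  d3:8  d4:8 → peak 8
Best is Frame walls@3, peak 8.

8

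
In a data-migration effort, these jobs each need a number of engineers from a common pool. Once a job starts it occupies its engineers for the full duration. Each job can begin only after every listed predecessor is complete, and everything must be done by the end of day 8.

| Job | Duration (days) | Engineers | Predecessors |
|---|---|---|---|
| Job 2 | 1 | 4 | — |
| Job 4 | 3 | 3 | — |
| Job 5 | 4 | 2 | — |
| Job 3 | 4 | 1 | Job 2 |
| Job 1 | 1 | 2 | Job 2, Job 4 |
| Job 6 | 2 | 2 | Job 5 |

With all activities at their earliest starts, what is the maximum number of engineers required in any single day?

9

Early-start schedule: Job 2@1, Job 4@1, Job 5@1, Job 3@2, Job 1@4, Job 6@5.
Load per day: day 1: 9, day 2: 6, day 3: 6, day 4: 5, day 5: 3, day 6: 2, day 7: 0, day 8: 0.
Peak is 9.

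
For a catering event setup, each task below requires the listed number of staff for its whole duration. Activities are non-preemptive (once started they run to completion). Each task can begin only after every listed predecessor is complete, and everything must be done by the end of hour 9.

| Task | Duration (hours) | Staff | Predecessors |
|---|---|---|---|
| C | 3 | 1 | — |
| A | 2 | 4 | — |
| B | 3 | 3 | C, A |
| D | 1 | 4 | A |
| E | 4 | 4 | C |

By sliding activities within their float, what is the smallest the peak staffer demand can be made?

Schedule C@1, A@1, B@4, D@3, E@4: h1:5  h2:5  h3:5  h4:7  h5:7  h6:7  h7:4  h8:0  h9:0 — peak 7.

7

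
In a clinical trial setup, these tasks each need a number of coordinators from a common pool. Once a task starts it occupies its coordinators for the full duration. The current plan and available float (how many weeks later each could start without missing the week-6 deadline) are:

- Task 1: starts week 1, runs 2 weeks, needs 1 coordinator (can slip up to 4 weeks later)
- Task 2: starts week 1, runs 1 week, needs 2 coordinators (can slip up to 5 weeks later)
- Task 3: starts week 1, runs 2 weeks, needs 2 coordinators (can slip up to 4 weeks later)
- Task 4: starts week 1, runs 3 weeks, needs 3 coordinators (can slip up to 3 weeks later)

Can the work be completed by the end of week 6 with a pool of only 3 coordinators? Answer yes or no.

Schedule Task 1@1, Task 2@1, Task 3@2, Task 4@4: w1:3  w2:3  w3:2  w4:3  w5:3  w6:3 — peak 3 ≤ 3.

yes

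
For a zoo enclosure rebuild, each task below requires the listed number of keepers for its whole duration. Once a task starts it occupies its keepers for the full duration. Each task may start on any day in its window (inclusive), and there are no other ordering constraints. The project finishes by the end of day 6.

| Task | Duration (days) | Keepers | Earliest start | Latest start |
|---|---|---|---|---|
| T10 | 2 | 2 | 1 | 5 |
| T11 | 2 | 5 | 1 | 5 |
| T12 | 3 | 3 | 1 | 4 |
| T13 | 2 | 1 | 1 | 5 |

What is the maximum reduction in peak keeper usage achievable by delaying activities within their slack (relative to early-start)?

6

Early-start peak: d1:11  d2:11  d3:3  d4:0  d5:0  d6:0 ⇒ 11.
Leveled (T10@1, T11@5, T12@1, T13@3): d1:5  d2:5  d3:4  d4:1  d5:5  d6:5 ⇒ 5.
Reduction 11 − 5 = 6.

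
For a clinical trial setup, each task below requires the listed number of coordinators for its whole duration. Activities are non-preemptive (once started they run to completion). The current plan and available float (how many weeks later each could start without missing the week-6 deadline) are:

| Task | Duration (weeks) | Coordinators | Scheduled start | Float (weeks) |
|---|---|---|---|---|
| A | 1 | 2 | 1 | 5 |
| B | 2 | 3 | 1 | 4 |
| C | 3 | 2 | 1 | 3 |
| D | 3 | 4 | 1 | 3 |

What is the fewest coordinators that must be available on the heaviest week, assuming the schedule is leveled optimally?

5

Early-start (A@1, B@1, C@1, D@1) gives peak 11: w1:11  w2:9  w3:6  w4:0  w5:0  w6:0.
Shift B→2, D→4.
Schedule A@1, B@2, C@1, D@4: w1:4  w2:5  w3:5  w4:4  w5:4  w6:4 — peak 5.
Total coordinator-weeks = 26 over 6 weeks ⇒ peak ≥ ⌈26/6⌉ = 5, so 5 is optimal.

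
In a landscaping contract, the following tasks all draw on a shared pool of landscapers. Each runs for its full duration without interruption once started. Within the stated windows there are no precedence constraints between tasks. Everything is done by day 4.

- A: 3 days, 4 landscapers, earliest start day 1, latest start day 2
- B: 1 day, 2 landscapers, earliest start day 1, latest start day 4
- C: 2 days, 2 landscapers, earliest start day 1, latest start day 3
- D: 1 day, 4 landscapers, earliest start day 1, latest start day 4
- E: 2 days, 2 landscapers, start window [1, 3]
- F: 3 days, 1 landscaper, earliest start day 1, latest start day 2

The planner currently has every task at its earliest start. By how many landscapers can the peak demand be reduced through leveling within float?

7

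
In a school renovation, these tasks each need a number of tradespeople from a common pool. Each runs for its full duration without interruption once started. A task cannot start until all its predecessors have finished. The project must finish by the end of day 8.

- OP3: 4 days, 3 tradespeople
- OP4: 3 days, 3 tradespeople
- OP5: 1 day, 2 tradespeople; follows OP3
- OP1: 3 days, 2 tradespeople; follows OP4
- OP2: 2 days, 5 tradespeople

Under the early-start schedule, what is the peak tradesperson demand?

Early-start schedule: OP3@1, OP4@1, OP5@5, OP1@4, OP2@1.
Load per day: day 1: 11, day 2: 11, day 3: 6, day 4: 5, day 5: 4, day 6: 2, day 7: 0, day 8: 0.
Peak is 11.

11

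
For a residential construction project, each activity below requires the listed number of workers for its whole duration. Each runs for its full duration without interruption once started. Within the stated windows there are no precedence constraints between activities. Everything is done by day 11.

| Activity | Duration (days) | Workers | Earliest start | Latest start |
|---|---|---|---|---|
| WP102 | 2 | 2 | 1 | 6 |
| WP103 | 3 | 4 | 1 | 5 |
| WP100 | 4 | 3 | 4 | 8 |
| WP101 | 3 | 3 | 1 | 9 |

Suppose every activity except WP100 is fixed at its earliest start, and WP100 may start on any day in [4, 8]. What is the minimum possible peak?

9

WP100@4: d1:9  d2:9  d3:7  d4:3  d5:3  d6:3  d7:3  d8:0  d9:0  d10:0  d11:0 → peak 9
WP100@5: d1:9  d2:9  d3:7  d4:0  d5:3  d6:3  d7:3  d8:3  d9:0  d10:0  d11:0 → peak 9
WP100@6: d1:9  d2:9  d3:7  d4:0  d5:0  d6:3  d7:3  d8:3  d9:3  d10:0  d11:0 → peak 9
WP100@7: d1:9  d2:9  d3:7  d4:0  d5:0  d6:0  d7:3  d8:3  d9:3  d10:3  d11:0 → peak 9
WP100@8: d1:9  d2:9  d3:7  d4:0  d5:0  d6:0  d7:0  d8:3  d9:3  d10:3  d11:3 → peak 9
Best is WP100@4, peak 9.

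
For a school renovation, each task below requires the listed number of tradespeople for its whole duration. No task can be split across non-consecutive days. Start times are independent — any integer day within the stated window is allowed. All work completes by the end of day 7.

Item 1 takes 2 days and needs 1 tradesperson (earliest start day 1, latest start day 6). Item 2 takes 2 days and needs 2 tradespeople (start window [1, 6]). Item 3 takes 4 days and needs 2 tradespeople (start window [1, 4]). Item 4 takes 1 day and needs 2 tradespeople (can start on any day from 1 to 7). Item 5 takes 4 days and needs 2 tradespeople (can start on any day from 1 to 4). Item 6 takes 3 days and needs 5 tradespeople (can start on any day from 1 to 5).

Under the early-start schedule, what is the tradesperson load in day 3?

At early start, day 3 has: Item 3, Item 5, Item 6.
Demand: 2 + 2 + 5 = 9.

9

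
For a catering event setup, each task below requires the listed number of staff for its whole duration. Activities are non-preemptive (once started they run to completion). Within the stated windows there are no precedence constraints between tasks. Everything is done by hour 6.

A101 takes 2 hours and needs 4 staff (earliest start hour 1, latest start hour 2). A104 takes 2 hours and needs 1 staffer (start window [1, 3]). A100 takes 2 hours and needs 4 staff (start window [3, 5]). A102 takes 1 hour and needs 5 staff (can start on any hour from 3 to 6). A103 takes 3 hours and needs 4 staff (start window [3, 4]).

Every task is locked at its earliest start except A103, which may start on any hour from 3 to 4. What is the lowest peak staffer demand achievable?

A103@3: h1:5  h2:5  h3:13  h4:8  h5:4  h6:0 → peak 13
A103@4: h1:5  h2:5  h3:9  h4:8  h5:4  h6:4 → peak 9
Best is A103@4, peak 9.

9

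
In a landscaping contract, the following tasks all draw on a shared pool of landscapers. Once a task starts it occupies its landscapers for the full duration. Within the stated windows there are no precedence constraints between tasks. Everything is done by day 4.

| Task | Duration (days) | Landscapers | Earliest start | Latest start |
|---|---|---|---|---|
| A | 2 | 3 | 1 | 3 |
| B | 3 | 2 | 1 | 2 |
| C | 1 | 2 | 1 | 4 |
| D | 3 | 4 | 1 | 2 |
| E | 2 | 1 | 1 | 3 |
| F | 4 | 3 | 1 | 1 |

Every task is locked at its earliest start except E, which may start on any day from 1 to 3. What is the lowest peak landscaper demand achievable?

14

E@1: d1:15  d2:13  d3:9  d4:3 → peak 15
E@2: d1:14  d2:13  d3:10  d4:3 → peak 14
E@3: d1:14  d2:12  d3:10  d4:4 → peak 14
Best is E@2, peak 14.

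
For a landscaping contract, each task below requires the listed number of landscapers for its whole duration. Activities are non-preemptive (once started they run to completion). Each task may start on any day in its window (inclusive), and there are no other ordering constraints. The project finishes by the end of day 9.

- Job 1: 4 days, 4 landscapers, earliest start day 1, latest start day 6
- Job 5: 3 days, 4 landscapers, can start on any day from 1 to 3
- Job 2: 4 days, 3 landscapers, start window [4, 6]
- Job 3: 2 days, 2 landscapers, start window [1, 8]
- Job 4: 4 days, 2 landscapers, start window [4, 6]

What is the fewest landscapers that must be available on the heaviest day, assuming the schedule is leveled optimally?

Early-start (Job 1@1, Job 5@1, Job 2@4, Job 3@1, Job 4@4) gives peak 10: d1:10  d2:10  d3:8  d4:9  d5:5  d6:5  d7:5  d8:0  d9:0.
Shift Job 3→5, Job 4→5.
Schedule Job 1@1, Job 5@1, Job 2@4, Job 3@5, Job 4@5: d1:8  d2:8  d3:8  d4:7  d5:7  d6:7  d7:5  d8:2  d9:0 — peak 8.

8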